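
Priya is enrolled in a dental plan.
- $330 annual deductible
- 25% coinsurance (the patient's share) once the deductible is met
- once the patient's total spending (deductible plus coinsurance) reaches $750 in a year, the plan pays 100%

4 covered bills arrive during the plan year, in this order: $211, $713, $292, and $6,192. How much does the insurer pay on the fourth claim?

$5,993.50

#1 ($211): entire amount goes to the deductible. Patient pays $211; OOP now $211. Insurer: $211 − $211 = $0.
#2 ($713): $119 finishes the deductible; $594 goes to coinsurance; patient's 25% is $148.50. Patient pays $267.50; OOP now $478.50. Plan pays $713 − $267.50 = $445.50.
#3 ($292): 25% coinsurance on $292 = $73. Patient owes $73 (running OOP $551.50). Plan pays $292 − $73 = $219.
#4 ($6,192): deductible already satisfied, so patient's share is 25% × $6,192 = $1,548. That would push OOP to $2,099.50, over the $750 cap, so patient pays $750 − $551.50 = $198.50. Insurer: $6,192 − $198.50 = $5,993.50.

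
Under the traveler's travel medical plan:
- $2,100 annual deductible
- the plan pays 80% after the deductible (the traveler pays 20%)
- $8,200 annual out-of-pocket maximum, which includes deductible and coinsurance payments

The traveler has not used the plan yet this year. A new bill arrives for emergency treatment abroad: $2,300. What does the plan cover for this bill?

$160

Nothing has been paid toward the $2,100 deductible, so the first $2,100 of this charge is applied there.
After the $2,100 deductible portion, $2,300 − $2,100 = $200 is subject to coinsurance.
Coinsurance: $200 × 20% = $40.
So the traveler owes $2,100 + $40 = $2,140 before any cap.
Cumulative spending $0 + $2,140 = $2,140 stays under the $8,200 maximum.
Insurer pays the balance: $2,300 − $2,140 = $160.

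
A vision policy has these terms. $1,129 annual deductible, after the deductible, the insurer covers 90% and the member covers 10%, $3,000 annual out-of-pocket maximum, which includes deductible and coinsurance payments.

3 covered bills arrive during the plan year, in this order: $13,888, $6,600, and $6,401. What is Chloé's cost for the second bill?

#1 ($13,888): $1,129 to deductible, leaving $12,759; 10% of $12,759 = $1,275.90. Cost to member: $2,404.90. OOP to date $2,404.90.
#2 ($6,600): 10% coinsurance on $6,600 = $660. That would push OOP to $3,064.90, over the $3,000 cap, so member pays $3,000 − $2,404.90 = $595.10.

$595.10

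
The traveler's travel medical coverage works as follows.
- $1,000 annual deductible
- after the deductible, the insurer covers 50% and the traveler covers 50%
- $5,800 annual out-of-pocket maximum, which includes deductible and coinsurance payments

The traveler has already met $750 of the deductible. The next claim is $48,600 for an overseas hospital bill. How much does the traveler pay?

Deductible still to meet: $1,000 − $750 = $250.
The remaining $48,350 (= $48,600 − $250) moves to coinsurance.
50% of $48,350 = $24,175 falls to the traveler.
That puts the traveler's cost at $250 + $24,175 = $24,425 before any cap.
That would bring total out-of-pocket to $25,175, past the $5,800 cap. The traveler is capped at $5,800 − $750 = $5,050 on this claim.

$5,050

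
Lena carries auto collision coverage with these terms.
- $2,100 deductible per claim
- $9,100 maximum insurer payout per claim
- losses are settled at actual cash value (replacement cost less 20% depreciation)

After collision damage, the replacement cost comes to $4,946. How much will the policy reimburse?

$1,856.80

Actual cash value after 20% depreciation: $4,946 × 80% = $3,956.80.
Subtract the deductible: $3,956.80 − $2,100 = $1,856.80.
$1,856.80 ≤ $9,100, so the limit doesn't bind; insurer pays $1,856.80.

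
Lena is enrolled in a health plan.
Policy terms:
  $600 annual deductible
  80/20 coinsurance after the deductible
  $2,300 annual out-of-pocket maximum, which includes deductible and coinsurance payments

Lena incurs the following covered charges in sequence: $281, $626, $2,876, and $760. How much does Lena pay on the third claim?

Claim 1 — $281: entire amount goes to the deductible. Cost to patient: $281. OOP to date $281.
Claim 2 — $626: $319 finishes the deductible; $307 goes to coinsurance; patient's 20% is $61.40. Patient pays $380.40; OOP now $661.40.
Claim 3 — $2,876: 20% coinsurance on $2,876 = $575.20. Patient pays $575.20; OOP now $1,236.60.

$575.20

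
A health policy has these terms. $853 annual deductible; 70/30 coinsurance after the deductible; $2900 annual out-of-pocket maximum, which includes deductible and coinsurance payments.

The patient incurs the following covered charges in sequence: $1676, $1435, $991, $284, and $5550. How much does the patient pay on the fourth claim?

$85.20

Claim 1 — $1676: $853 to deductible, leaving $823; patient's 30% is $246.90. Patient pays $1099.90; OOP now $1099.90.
Claim 2 — $1435: deductible met; 30% of $1435 = $430.50. Patient owes $430.50 (running OOP $1530.40).
Claim 3 — $991: 30% coinsurance on $991 = $297.30. Patient pays $297.30; OOP now $1827.70.
Claim 4 — $284: 30% coinsurance on $284 = $85.20. Patient pays $85.20; OOP now $1912.90.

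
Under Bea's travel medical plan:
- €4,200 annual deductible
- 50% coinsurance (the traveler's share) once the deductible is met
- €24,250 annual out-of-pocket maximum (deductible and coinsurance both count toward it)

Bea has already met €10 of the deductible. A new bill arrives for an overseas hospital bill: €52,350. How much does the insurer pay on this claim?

Deductible still to meet: €4,200 − €10 = €4,190.
After the €4,190 deductible portion, €52,350 − €4,190 = €48,160 is subject to coinsurance.
50% of €48,160 = €24,080 falls to the traveler.
Traveler responsibility before any cap: €4,190 + €24,080 = €28,270.
That would bring total out-of-pocket to €28,280, past the €24,250 cap. The traveler is capped at €24,250 − €10 = €24,240 on this claim.
Insurer pays the balance: €52,350 − €24,240 = €28,110.

€28,110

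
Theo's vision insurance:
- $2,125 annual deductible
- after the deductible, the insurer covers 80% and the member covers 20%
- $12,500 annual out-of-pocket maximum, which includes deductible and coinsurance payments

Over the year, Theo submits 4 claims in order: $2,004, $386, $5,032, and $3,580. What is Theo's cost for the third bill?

Bill 1, $2,004: fully absorbed by the deductible. Member pays $2,004; OOP now $2,004.
Bill 2, $386: $121 to deductible, leaving $265; coinsurance $265 × 20% = $53. Member owes $174 (running OOP $2,178).
Bill 3, $5,032: deductible already satisfied, so member's share is 20% × $5,032 = $1,006.40. Member owes $1,006.40 (running OOP $3,184.40).

$1,006.40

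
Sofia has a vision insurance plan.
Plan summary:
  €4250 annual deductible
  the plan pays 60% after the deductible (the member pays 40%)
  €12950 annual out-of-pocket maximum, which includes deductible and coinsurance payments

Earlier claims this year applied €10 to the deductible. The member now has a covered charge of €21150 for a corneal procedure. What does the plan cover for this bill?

€10 of the €4250 deductible is already met, leaving €4240.
After the €4240 deductible portion, €21150 − €4240 = €16910 is subject to coinsurance.
Coinsurance: €16910 × 40% = €6764.
Member responsibility before any cap: €4240 + €6764 = €11004.
Year-to-date out-of-pocket becomes €10 + €11004 = €11014, still under the €12950 maximum, so no cap applies.
The plan picks up €21150 − €11004 = €10146.

€10146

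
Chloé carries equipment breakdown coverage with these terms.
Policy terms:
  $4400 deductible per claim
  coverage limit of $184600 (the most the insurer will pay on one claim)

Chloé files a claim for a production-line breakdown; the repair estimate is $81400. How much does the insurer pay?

Less the $4400 deductible: $81400 − $4400 = $77000.
That's under the $184600 cap, so the insurer reimburses the full $77000.

$77000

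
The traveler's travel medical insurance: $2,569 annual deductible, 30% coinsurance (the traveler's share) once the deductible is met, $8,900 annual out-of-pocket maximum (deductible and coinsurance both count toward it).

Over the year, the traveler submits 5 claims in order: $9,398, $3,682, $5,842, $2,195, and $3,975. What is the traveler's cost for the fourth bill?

$658.50

#1 ($9,398): $2,569 finishes the deductible; $6,829 goes to coinsurance; traveler's 30% is $2,048.70. Cost to traveler: $4,617.70. OOP to date $4,617.70.
#2 ($3,682): 30% coinsurance on $3,682 = $1,104.60. Cost to traveler: $1,104.60. OOP to date $5,722.30.
#3 ($5,842): deductible met; 30% of $5,842 = $1,752.60. Traveler owes $1,752.60 (running OOP $7,474.90).
#4 ($2,195): deductible already satisfied, so traveler's share is 30% × $2,195 = $658.50. Traveler owes $658.50 (running OOP $8,133.40).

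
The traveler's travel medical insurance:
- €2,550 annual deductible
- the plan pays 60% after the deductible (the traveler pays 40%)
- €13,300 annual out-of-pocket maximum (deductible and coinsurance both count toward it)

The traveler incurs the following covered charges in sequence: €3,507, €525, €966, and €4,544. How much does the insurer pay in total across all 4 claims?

#1 (€3,507): €2,550 to deductible, leaving €957; 40% of €957 = €382.80. Traveler pays €2,932.80; OOP now €2,932.80. Insurer: €3,507 − €2,932.80 = €574.20.
#2 (€525): deductible met; 40% of €525 = €210. Traveler owes €210 (running OOP €3,142.80). Plan pays €525 − €210 = €315.
#3 (€966): deductible already satisfied, so traveler's share is 40% × €966 = €386.40. Traveler pays €386.40; OOP now €3,529.20. Insurer: €966 − €386.40 = €579.60.
#4 (€4,544): deductible met; 40% of €4,544 = €1,817.60. Cost to traveler: €1,817.60. OOP to date €5,346.80. Insurer: €4,544 − €1,817.60 = €2,726.40.
Insurer total: €574.20 + €315 + €579.60 + €2,726.40 = €4,195.20.

€4,195.20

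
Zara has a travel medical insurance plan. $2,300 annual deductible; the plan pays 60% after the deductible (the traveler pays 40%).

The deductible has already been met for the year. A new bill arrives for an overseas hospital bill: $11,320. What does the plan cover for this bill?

$6,792

The deductible is already satisfied, so the full bill goes to coinsurance.
Traveler's 40% share of $11,320 is $4,528.
The plan picks up $11,320 − $4,528 = $6,792.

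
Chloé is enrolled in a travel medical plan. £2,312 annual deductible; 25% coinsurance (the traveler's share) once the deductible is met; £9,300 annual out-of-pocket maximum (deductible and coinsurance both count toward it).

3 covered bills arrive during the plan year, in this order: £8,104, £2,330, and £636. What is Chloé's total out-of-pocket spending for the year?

Claim 1 — £8,104: £2,312 to deductible, leaving £5,792; coinsurance £5,792 × 25% = £1,448. Traveler pays £3,760; OOP now £3,760.
Claim 2 — £2,330: 25% coinsurance on £2,330 = £582.50. Cost to traveler: £582.50. OOP to date £4,342.50.
Claim 3 — £636: 25% coinsurance on £636 = £159. Cost to traveler: £159. OOP to date £4,501.50.
Total paid by the traveler: £3,760 + £582.50 + £159 = £4,501.50.

£4,501.50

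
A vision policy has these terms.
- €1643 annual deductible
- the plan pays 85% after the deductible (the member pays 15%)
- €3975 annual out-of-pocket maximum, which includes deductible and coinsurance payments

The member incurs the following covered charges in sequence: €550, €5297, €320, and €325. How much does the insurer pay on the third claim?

€272

Claim 1 — €550: all of it applies to the deductible. Member owes €550 (running OOP €550). Plan pays €550 − €550 = €0.
Claim 2 — €5297: €1093 finishes the deductible; €4204 goes to coinsurance; member's 15% is €630.60. Cost to member: €1723.60. OOP to date €2273.60. Plan pays €5297 − €1723.60 = €3573.40.
Claim 3 — €320: 15% coinsurance on €320 = €48. Cost to member: €48. OOP to date €2321.60. Plan pays €320 − €48 = €272.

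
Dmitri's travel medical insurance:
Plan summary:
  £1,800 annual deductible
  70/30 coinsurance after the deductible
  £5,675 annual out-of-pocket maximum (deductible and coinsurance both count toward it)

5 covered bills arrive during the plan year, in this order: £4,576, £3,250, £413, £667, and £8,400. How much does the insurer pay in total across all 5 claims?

£11,631

Bill 1, £4,576: £1,800 to deductible, leaving £2,776; coinsurance £2,776 × 30% = £832.80. Cost to traveler: £2,632.80. OOP to date £2,632.80. Insurer: £4,576 − £2,632.80 = £1,943.20.
Bill 2, £3,250: deductible met; 30% of £3,250 = £975. Traveler pays £975; OOP now £3,607.80. Insurer: £3,250 − £975 = £2,275.
Bill 3, £413: deductible met; 30% of £413 = £123.90. Traveler owes £123.90 (running OOP £3,731.70). Plan pays £413 − £123.90 = £289.10.
Bill 4, £667: deductible met; 30% of £667 = £200.10. Traveler pays £200.10; OOP now £3,931.80. Insurer: £667 − £200.10 = £466.90.
Bill 5, £8,400: deductible met; 30% of £8,400 = £2,520. Adding that to £3,931.80 gives £6,451.80, past the £5,675 cap; traveler pays only £5,675 − £3,931.80 = £1,743.20. Insurer: £8,400 − £1,743.20 = £6,656.80.
Insurer total: £1,943.20 + £2,275 + £289.10 + £466.90 + £6,656.80 = £11,631.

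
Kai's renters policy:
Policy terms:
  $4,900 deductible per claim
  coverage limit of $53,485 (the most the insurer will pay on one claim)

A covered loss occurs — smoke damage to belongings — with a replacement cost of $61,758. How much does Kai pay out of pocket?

Subtract the deductible: $61,758 − $4,900 = $56,858.
Since $56,858 > $53,485, the payout is capped at $53,485.
Tenant's share is the uncovered remainder: $61,758 − $53,485 = $8,273.

$8,273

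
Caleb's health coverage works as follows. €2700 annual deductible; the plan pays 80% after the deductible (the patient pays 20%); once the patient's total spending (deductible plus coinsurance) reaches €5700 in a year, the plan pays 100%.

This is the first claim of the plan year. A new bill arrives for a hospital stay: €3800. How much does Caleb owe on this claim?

€2920

Nothing has been paid toward the €2700 deductible, so the first €2700 of this charge is applied there.
The remaining €1100 (= €3800 − €2700) moves to coinsurance.
20% of €1100 = €220 falls to the patient.
That puts the patient's cost at €2700 + €220 = €2920 before any cap.
Cumulative spending €0 + €2920 = €2920 stays under the €5700 maximum.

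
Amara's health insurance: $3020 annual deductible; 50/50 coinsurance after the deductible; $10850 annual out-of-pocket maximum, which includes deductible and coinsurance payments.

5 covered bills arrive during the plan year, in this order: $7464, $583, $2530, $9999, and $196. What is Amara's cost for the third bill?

#1 ($7464): deductible takes $3020, $4444 remains; 50% of $4444 = $2222. Patient owes $5242 (running OOP $5242).
#2 ($583): deductible met; 50% of $583 = $291.50. Cost to patient: $291.50. OOP to date $5533.50.
#3 ($2530): deductible already satisfied, so patient's share is 50% × $2530 = $1265. Patient pays $1265; OOP now $6798.50.

$1265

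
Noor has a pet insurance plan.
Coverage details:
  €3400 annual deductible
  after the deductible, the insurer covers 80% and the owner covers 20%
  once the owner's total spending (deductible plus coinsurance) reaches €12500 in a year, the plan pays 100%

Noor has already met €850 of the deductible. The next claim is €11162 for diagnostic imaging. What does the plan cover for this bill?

€6889.60

Deductible still to meet: €3400 − €850 = €2550.
After the €2550 deductible portion, €11162 − €2550 = €8612 is subject to coinsurance.
Owner's 20% share of €8612 is €1722.40.
Owner responsibility before any cap: €2550 + €1722.40 = €4272.40.
Year-to-date out-of-pocket becomes €850 + €4272.40 = €5122.40, still under the €12500 maximum, so no cap applies.
Insurer pays the balance: €11162 − €4272.40 = €6889.60.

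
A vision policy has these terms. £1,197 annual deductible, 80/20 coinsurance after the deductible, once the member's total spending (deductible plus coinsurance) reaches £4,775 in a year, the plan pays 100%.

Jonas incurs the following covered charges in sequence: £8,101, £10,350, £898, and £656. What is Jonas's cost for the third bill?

£127.20

#1 (£8,101): deductible takes £1,197, £6,904 remains; member's 20% is £1,380.80. Cost to member: £2,577.80. OOP to date £2,577.80.
#2 (£10,350): deductible already satisfied, so member's share is 20% × £10,350 = £2,070. Cost to member: £2,070. OOP to date £4,647.80.
#3 (£898): deductible already satisfied, so member's share is 20% × £898 = £179.60. Adding that to £4,647.80 gives £4,827.40, past the £4,775 cap; member pays only £4,775 − £4,647.80 = £127.20.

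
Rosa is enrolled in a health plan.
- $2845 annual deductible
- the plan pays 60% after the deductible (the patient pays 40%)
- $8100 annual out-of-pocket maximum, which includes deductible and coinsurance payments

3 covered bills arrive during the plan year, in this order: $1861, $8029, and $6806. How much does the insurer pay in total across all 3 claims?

$8596

Bill 1, $1861: all of it applies to the deductible. Cost to patient: $1861. OOP to date $1861. Plan pays $1861 − $1861 = $0.
Bill 2, $8029: $984 to deductible, leaving $7045; 40% of $7045 = $2818. Patient owes $3802 (running OOP $5663). Insurer: $8029 − $3802 = $4227.
Bill 3, $6806: deductible met; 40% of $6806 = $2722.40. That would push OOP to $8385.40, over the $8100 cap, so patient pays $8100 − $5663 = $2437. Plan pays $6806 − $2437 = $4369.
Insurer total = bills − patient's total = $16696 − $8100 = $8596.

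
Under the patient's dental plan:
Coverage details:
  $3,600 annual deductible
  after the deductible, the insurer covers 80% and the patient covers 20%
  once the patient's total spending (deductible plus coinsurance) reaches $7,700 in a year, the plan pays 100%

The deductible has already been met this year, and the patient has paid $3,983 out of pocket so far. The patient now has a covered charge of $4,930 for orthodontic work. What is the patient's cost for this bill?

$986

With the deductible met, the entire $4,930 is subject to coinsurance.
Coinsurance: $4,930 × 20% = $986.
Total out-of-pocket so far would be $3,983 + $986 = $4,969, below the $7,700 cap — no reduction.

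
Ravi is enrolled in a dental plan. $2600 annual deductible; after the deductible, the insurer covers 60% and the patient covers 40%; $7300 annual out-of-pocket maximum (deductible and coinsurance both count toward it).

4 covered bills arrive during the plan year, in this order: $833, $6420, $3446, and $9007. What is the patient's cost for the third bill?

$1378.40

Bill 1, $833: fully absorbed by the deductible. Patient owes $833 (running OOP $833).
Bill 2, $6420: $1767 to deductible, leaving $4653; patient's 40% is $1861.20. Cost to patient: $3628.20. OOP to date $4461.20.
Bill 3, $3446: 40% coinsurance on $3446 = $1378.40. Patient owes $1378.40 (running OOP $5839.60).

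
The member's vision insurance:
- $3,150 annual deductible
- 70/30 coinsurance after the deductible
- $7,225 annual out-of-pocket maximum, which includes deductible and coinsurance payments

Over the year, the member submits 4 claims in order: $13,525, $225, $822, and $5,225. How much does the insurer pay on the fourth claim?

$4,576.60

Claim 1 — $13,525: $3,150 finishes the deductible; $10,375 goes to coinsurance; coinsurance $10,375 × 30% = $3,112.50. Member owes $6,262.50 (running OOP $6,262.50). Insurer: $13,525 − $6,262.50 = $7,262.50.
Claim 2 — $225: 30% coinsurance on $225 = $67.50. Cost to member: $67.50. OOP to date $6,330. Insurer: $225 − $67.50 = $157.50.
Claim 3 — $822: deductible met; 30% of $822 = $246.60. Member owes $246.60 (running OOP $6,576.60). Insurer: $822 − $246.60 = $575.40.
Claim 4 — $5,225: deductible met; 30% of $5,225 = $1,567.50. OOP would hit $8,144.10 > $7,225, so the cap limits the member to $7,225 − $6,576.60 = $648.40. Insurer: $5,225 − $648.40 = $4,576.60.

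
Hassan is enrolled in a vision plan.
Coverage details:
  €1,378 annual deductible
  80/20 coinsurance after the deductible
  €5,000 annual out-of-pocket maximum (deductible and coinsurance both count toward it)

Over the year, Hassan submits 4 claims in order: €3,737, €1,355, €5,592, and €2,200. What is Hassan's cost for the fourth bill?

Bill 1, €3,737: €1,378 to deductible, leaving €2,359; member's 20% is €471.80. Member pays €1,849.80; OOP now €1,849.80.
Bill 2, €1,355: deductible met; 20% of €1,355 = €271. Member owes €271 (running OOP €2,120.80).
Bill 3, €5,592: deductible already satisfied, so member's share is 20% × €5,592 = €1,118.40. Member owes €1,118.40 (running OOP €3,239.20).
Bill 4, €2,200: 20% coinsurance on €2,200 = €440. Member owes €440 (running OOP €3,679.20).

€440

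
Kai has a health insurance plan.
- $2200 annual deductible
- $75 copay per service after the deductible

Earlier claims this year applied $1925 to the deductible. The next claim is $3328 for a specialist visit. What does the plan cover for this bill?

$2978

Remaining deductible: $2200 − $1925 = $275.
That leaves $3328 − $275 = $3053 for the copay.
Copay on this service: $75.
Patient responsibility: $275 + $75 = $350.
Insurer pays the balance: $3328 − $350 = $2978.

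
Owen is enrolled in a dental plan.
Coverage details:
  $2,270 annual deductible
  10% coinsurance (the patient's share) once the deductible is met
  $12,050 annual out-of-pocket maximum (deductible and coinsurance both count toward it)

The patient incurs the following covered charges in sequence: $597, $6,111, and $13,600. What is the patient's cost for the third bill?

Bill 1, $597: fully absorbed by the deductible. Cost to patient: $597. OOP to date $597.
Bill 2, $6,111: $1,673 finishes the deductible; $4,438 goes to coinsurance; 10% of $4,438 = $443.80. Cost to patient: $2,116.80. OOP to date $2,713.80.
Bill 3, $13,600: deductible met; 10% of $13,600 = $1,360. Patient pays $1,360; OOP now $4,073.80.

$1,360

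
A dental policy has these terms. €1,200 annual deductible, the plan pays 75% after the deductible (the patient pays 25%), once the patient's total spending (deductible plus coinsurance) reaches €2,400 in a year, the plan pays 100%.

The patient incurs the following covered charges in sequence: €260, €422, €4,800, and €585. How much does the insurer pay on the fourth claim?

Bill 1, €260: entire amount goes to the deductible. Patient owes €260 (running OOP €260). Insurer: €260 − €260 = €0.
Bill 2, €422: fully absorbed by the deductible. Patient owes €422 (running OOP €682). Plan pays €422 − €422 = €0.
Bill 3, €4,800: €518 finishes the deductible; €4,282 goes to coinsurance; patient's 25% is €1,070.50. Patient owes €1,588.50 (running OOP €2,270.50). Insurer: €4,800 − €1,588.50 = €3,211.50.
Bill 4, €585: deductible already satisfied, so patient's share is 25% × €585 = €146.25. OOP would hit €2,416.75 > €2,400, so the cap limits the patient to €2,400 − €2,270.50 = €129.50. Plan pays €585 − €129.50 = €455.50.

€455.50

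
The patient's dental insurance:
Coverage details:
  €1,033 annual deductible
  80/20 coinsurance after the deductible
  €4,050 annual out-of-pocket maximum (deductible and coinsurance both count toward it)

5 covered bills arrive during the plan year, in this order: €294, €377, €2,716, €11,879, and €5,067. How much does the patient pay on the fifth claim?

€170.40

Bill 1, €294: fully absorbed by the deductible. Patient pays €294; OOP now €294.
Bill 2, €377: entire amount goes to the deductible. Cost to patient: €377. OOP to date €671.
Bill 3, €2,716: deductible takes €362, €2,354 remains; coinsurance €2,354 × 20% = €470.80. Cost to patient: €832.80. OOP to date €1,503.80.
Bill 4, €11,879: deductible met; 20% of €11,879 = €2,375.80. Patient pays €2,375.80; OOP now €3,879.60.
Bill 5, €5,067: deductible already satisfied, so patient's share is 20% × €5,067 = €1,013.40. That would push OOP to €4,893, over the €4,050 cap, so patient pays €4,050 − €3,879.60 = €170.40.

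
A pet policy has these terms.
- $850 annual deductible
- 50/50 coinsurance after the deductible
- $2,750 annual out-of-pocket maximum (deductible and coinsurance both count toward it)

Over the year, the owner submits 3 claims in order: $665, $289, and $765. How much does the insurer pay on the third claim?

$382.50

Claim 1 — $665: all of it applies to the deductible. Owner pays $665; OOP now $665. Plan pays $665 − $665 = $0.
Claim 2 — $289: deductible takes $185, $104 remains; owner's 50% is $52. Owner pays $237; OOP now $902. Insurer: $289 − $237 = $52.
Claim 3 — $765: 50% coinsurance on $765 = $382.50. Cost to owner: $382.50. OOP to date $1,284.50. Plan pays $765 − $382.50 = $382.50.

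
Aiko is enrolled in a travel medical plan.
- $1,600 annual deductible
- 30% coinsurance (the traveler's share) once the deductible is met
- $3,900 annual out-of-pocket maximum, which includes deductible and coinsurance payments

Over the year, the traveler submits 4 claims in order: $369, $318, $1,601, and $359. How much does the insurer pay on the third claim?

$481.60

Bill 1, $369: all of it applies to the deductible. Traveler pays $369; OOP now $369. Insurer: $369 − $369 = $0.
Bill 2, $318: all of it applies to the deductible. Traveler owes $318 (running OOP $687). Plan pays $318 − $318 = $0.
Bill 3, $1,601: $913 to deductible, leaving $688; 30% of $688 = $206.40. Cost to traveler: $1,119.40. OOP to date $1,806.40. Plan pays $1,601 − $1,119.40 = $481.60.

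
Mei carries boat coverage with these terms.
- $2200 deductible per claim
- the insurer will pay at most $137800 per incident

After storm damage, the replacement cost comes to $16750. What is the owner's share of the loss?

$2200

Subtract the deductible: $16750 − $2200 = $14550.
That's under the $137800 cap, so the insurer reimburses the full $14550.
Out of pocket: $16750 − $14550 = $2200.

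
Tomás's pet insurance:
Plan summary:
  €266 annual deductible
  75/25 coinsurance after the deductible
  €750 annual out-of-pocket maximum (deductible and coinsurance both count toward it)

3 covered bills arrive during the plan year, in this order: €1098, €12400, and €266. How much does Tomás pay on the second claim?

Claim 1 — €1098: deductible takes €266, €832 remains; coinsurance €832 × 25% = €208. Owner owes €474 (running OOP €474).
Claim 2 — €12400: deductible met; 25% of €12400 = €3100. Adding that to €474 gives €3574, past the €750 cap; owner pays only €750 − €474 = €276.

€276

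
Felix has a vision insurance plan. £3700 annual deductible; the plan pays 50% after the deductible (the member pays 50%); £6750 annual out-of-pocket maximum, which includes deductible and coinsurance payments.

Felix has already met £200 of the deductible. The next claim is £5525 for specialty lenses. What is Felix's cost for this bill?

Deductible still to meet: £3700 − £200 = £3500.
The remaining £2025 (= £5525 − £3500) moves to coinsurance.
50% of £2025 = £1012.50 falls to the member.
That puts the member's cost at £3500 + £1012.50 = £4512.50 before any cap.
Cumulative spending £200 + £4512.50 = £4712.50 stays under the £6750 maximum.

£4512.50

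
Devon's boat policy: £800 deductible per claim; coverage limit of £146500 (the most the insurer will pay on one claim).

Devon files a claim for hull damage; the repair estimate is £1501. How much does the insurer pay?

£701

Subtract the deductible: £1501 − £800 = £701.
£701 ≤ £146500, so the limit doesn't bind; insurer pays £701.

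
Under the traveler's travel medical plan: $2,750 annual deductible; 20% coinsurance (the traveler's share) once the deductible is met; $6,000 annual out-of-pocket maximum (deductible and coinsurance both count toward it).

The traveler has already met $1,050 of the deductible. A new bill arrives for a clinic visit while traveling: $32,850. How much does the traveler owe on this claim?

$4,950

Deductible still to meet: $2,750 − $1,050 = $1,700.
The remaining $31,150 (= $32,850 − $1,700) moves to coinsurance.
Coinsurance: $31,150 × 20% = $6,230.
That puts the traveler's cost at $1,700 + $6,230 = $7,930 before any cap.
Year-to-date out-of-pocket would reach $1,050 + $7,930 = $8,980, above the $6,000 maximum, so the traveler pays only $6,000 − $1,050 = $4,950.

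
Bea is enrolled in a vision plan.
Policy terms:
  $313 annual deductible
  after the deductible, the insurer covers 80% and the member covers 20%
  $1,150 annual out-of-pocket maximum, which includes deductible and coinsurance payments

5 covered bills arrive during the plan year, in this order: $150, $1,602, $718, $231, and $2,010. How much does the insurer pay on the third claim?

$574.40

Bill 1, $150: all of it applies to the deductible. Cost to member: $150. OOP to date $150. Insurer: $150 − $150 = $0.
Bill 2, $1,602: $163 to deductible, leaving $1,439; 20% of $1,439 = $287.80. Member pays $450.80; OOP now $600.80. Insurer: $1,602 − $450.80 = $1,151.20.
Bill 3, $718: 20% coinsurance on $718 = $143.60. Member pays $143.60; OOP now $744.40. Insurer: $718 − $143.60 = $574.40.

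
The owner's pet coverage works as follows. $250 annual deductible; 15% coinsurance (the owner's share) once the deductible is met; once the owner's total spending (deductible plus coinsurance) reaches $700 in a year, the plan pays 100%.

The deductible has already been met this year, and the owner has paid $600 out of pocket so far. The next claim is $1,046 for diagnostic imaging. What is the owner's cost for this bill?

The deductible is already satisfied, so the full bill goes to coinsurance.
Owner's 15% share of $1,046 is $156.90.
Adding $156.90 to the $600 already spent would give $756.90, which exceeds the $700 cap; the owner pays just $700 − $600 = $100.

$100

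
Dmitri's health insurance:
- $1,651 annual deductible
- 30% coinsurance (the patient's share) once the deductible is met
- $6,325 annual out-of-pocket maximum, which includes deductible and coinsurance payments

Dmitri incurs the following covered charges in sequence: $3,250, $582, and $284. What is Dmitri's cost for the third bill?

#1 ($3,250): deductible takes $1,651, $1,599 remains; patient's 30% is $479.70. Patient pays $2,130.70; OOP now $2,130.70.
#2 ($582): deductible met; 30% of $582 = $174.60. Patient owes $174.60 (running OOP $2,305.30).
#3 ($284): deductible already satisfied, so patient's share is 30% × $284 = $85.20. Cost to patient: $85.20. OOP to date $2,390.50.

$85.20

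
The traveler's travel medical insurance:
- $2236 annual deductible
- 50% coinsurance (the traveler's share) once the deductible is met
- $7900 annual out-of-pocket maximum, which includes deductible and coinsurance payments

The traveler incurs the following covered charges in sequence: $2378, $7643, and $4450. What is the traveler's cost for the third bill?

$1771.50

Claim 1 ($2378): deductible takes $2236, $142 remains; traveler's 50% is $71. Traveler pays $2307; OOP now $2307.
Claim 2 ($7643): deductible already satisfied, so traveler's share is 50% × $7643 = $3821.50. Traveler pays $3821.50; OOP now $6128.50.
Claim 3 ($4450): deductible met; 50% of $4450 = $2225. OOP would hit $8353.50 > $7900, so the cap limits the traveler to $7900 − $6128.50 = $1771.50.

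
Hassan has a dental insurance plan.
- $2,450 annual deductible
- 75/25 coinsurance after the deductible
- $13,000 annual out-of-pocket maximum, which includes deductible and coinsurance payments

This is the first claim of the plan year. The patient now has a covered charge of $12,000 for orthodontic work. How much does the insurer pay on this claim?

$7,162.50

Nothing has been paid toward the $2,450 deductible, so the first $2,450 of this charge is applied there.
The remaining $9,550 (= $12,000 − $2,450) moves to coinsurance.
Coinsurance: $9,550 × 25% = $2,387.50.
So the patient owes $2,450 + $2,387.50 = $4,837.50 before any cap.
Year-to-date out-of-pocket becomes $0 + $4,837.50 = $4,837.50, still under the $13,000 maximum, so no cap applies.
Insurer pays the balance: $12,000 − $4,837.50 = $7,162.50.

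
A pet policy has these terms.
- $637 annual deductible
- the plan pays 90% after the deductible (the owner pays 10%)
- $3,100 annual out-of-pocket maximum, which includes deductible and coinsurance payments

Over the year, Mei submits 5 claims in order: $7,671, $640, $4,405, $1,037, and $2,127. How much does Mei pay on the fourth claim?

Claim 1 — $7,671: $637 to deductible, leaving $7,034; 10% of $7,034 = $703.40. Cost to owner: $1,340.40. OOP to date $1,340.40.
Claim 2 — $640: deductible met; 10% of $640 = $64. Owner pays $64; OOP now $1,404.40.
Claim 3 — $4,405: 10% coinsurance on $4,405 = $440.50. Owner pays $440.50; OOP now $1,844.90.
Claim 4 — $1,037: deductible met; 10% of $1,037 = $103.70. Cost to owner: $103.70. OOP to date $1,948.60.

$103.70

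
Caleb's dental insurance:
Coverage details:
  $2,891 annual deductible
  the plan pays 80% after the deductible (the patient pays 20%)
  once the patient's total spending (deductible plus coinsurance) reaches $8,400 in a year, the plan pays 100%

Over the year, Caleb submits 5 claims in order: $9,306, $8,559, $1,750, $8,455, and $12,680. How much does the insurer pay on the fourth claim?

Claim 1 — $9,306: $2,891 finishes the deductible; $6,415 goes to coinsurance; coinsurance $6,415 × 20% = $1,283. Cost to patient: $4,174. OOP to date $4,174. Insurer: $9,306 − $4,174 = $5,132.
Claim 2 — $8,559: 20% coinsurance on $8,559 = $1,711.80. Patient pays $1,711.80; OOP now $5,885.80. Insurer: $8,559 − $1,711.80 = $6,847.20.
Claim 3 — $1,750: deductible met; 20% of $1,750 = $350. Cost to patient: $350. OOP to date $6,235.80. Plan pays $1,750 − $350 = $1,400.
Claim 4 — $8,455: deductible met; 20% of $8,455 = $1,691. Cost to patient: $1,691. OOP to date $7,926.80. Plan pays $8,455 − $1,691 = $6,764.

$6,764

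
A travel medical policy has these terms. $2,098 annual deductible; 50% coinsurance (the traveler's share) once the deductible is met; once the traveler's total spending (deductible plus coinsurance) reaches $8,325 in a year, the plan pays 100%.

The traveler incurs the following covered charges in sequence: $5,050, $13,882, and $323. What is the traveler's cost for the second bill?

Bill 1, $5,050: $2,098 finishes the deductible; $2,952 goes to coinsurance; 50% of $2,952 = $1,476. Traveler pays $3,574; OOP now $3,574.
Bill 2, $13,882: 50% coinsurance on $13,882 = $6,941. That would push OOP to $10,515, over the $8,325 cap, so traveler pays $8,325 − $3,574 = $4,751.

$4,751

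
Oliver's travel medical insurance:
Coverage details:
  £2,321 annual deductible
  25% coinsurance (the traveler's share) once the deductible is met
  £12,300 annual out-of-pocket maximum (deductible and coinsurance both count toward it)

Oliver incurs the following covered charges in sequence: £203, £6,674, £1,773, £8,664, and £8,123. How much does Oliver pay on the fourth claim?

£2,166

Bill 1, £203: all of it applies to the deductible. Traveler pays £203; OOP now £203.
Bill 2, £6,674: £2,118 finishes the deductible; £4,556 goes to coinsurance; 25% of £4,556 = £1,139. Traveler owes £3,257 (running OOP £3,460).
Bill 3, £1,773: deductible already satisfied, so traveler's share is 25% × £1,773 = £443.25. Traveler pays £443.25; OOP now £3,903.25.
Bill 4, £8,664: 25% coinsurance on £8,664 = £2,166. Traveler pays £2,166; OOP now £6,069.25.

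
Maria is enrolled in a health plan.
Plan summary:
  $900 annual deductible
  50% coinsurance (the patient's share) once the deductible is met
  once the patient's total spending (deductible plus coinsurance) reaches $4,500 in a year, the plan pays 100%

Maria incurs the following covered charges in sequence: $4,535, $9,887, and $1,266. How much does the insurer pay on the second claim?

$8,104.50

Claim 1 ($4,535): deductible takes $900, $3,635 remains; coinsurance $3,635 × 50% = $1,817.50. Patient pays $2,717.50; OOP now $2,717.50. Insurer: $4,535 − $2,717.50 = $1,817.50.
Claim 2 ($9,887): 50% coinsurance on $9,887 = $4,943.50. Adding that to $2,717.50 gives $7,661, past the $4,500 cap; patient pays only $4,500 − $2,717.50 = $1,782.50. Plan pays $9,887 − $1,782.50 = $8,104.50.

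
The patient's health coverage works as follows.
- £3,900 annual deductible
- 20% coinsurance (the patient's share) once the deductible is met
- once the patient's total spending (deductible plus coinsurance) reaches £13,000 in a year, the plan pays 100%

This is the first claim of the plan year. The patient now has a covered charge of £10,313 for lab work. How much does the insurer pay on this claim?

£5,130.40

The full £3,900 deductible is still open; £3,900 of this bill applies to it.
That leaves £10,313 − £3,900 = £6,413 for coinsurance.
20% of £6,413 = £1,282.60 falls to the patient.
That puts the patient's cost at £3,900 + £1,282.60 = £5,182.60 before any cap.
Total out-of-pocket so far would be £0 + £5,182.60 = £5,182.60, below the £13,000 cap — no reduction.
The insurer covers the remainder: £10,313 − £5,182.60 = £5,130.40.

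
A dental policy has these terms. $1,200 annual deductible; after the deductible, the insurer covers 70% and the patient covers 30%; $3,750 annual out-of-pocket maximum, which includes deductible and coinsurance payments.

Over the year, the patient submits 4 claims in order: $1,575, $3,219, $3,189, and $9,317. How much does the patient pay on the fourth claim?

Claim 1 — $1,575: $1,200 to deductible, leaving $375; coinsurance $375 × 30% = $112.50. Patient owes $1,312.50 (running OOP $1,312.50).
Claim 2 — $3,219: deductible met; 30% of $3,219 = $965.70. Patient pays $965.70; OOP now $2,278.20.
Claim 3 — $3,189: deductible already satisfied, so patient's share is 30% × $3,189 = $956.70. Patient pays $956.70; OOP now $3,234.90.
Claim 4 — $9,317: deductible already satisfied, so patient's share is 30% × $9,317 = $2,795.10. Adding that to $3,234.90 gives $6,030, past the $3,750 cap; patient pays only $3,750 − $3,234.90 = $515.10.

$515.10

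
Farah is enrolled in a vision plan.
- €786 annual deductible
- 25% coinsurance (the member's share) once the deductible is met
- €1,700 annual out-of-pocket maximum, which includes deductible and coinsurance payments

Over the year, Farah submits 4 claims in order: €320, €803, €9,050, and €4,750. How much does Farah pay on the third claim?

#1 (€320): all of it applies to the deductible. Member pays €320; OOP now €320.
#2 (€803): €466 finishes the deductible; €337 goes to coinsurance; coinsurance €337 × 25% = €84.25. Member pays €550.25; OOP now €870.25.
#3 (€9,050): deductible met; 25% of €9,050 = €2,262.50. That would push OOP to €3,132.75, over the €1,700 cap, so member pays €1,700 − €870.25 = €829.75.

€829.75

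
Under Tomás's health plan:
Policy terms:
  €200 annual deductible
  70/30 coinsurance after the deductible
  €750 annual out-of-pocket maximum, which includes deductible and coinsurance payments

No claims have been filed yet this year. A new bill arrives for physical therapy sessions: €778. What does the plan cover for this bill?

The full €200 deductible is still open; €200 of this bill applies to it.
That leaves €778 − €200 = €578 for coinsurance.
30% of €578 = €173.40 falls to the patient.
Patient responsibility before any cap: €200 + €173.40 = €373.40.
Total out-of-pocket so far would be €0 + €373.40 = €373.40, below the €750 cap — no reduction.
The insurer covers the remainder: €778 − €373.40 = €404.60.

€404.60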